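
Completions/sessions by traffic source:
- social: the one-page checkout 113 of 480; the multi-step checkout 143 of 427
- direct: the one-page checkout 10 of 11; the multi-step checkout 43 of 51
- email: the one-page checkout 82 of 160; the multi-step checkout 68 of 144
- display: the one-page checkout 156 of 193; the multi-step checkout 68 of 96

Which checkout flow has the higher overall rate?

the multi-step checkout

Social: the one-page checkout 113/480 = 23.5%, the multi-step checkout 143/427 = 33.5% → the multi-step checkout
Direct: the one-page checkout 10/11 = 90.9%, the multi-step checkout 43/51 = 84.3% → the one-page checkout
Email: the one-page checkout 82/160 = 51.2%, the multi-step checkout 68/144 = 47.2% → the one-page checkout
Display: the one-page checkout 156/193 = 80.8%, the multi-step checkout 68/96 = 70.8% → the one-page checkout
Overall: the one-page checkout 361/844 = 42.8%, the multi-step checkout 322/718 = 44.8% → the multi-step checkout
(Neither sweeps every traffic group, but the multi-step checkout has the higher pooled rate.)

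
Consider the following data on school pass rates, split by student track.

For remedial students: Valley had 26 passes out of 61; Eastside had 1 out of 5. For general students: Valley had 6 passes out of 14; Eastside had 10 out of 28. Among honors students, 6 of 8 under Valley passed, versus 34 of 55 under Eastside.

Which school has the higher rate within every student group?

Remedial: Valley 26/61 = 42.6%, Eastside 1/5 = 20.0% → Valley
General: Valley 6/14 = 42.9%, Eastside 10/28 = 35.7% → Valley
Honors: Valley 6/8 = 75.0%, Eastside 34/55 = 61.8% → Valley
Valley has the higher rate in all 3 groups.

Valley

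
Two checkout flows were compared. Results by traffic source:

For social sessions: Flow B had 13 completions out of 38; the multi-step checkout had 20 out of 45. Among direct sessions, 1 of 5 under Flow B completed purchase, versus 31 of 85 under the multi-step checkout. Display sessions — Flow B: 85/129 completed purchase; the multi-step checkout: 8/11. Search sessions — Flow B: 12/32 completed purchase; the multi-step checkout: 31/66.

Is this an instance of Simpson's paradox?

Social: Flow B 13/38 = 34.2%, the multi-step checkout 20/45 = 44.4% → the multi-step checkout
Direct: Flow B 1/5 = 20.0%, the multi-step checkout 31/85 = 36.5% → the multi-step checkout
Display: Flow B 85/129 = 65.9%, the multi-step checkout 8/11 = 72.7% → the multi-step checkout
Search: Flow B 12/32 = 37.5%, the multi-step checkout 31/66 = 47.0% → the multi-step checkout
Overall: Flow B 111/204 = 54.4%, the multi-step checkout 90/207 = 43.5% → Flow B
The multi-step checkout wins each traffic group but Flow B wins overall — the comparison reverses. The multi-step checkout's sessions skew toward direct, which has a lower base rate.

Yes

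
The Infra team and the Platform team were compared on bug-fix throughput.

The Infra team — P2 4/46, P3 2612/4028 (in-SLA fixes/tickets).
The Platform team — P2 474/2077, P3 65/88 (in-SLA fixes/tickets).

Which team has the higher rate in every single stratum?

P2: the Infra team 4/46 = 8.7%, the Platform team 474/2077 = 22.8% → the Platform team
P3: the Infra team 2612/4028 = 64.8%, the Platform team 65/88 = 73.9% → the Platform team
The Platform team has the higher rate in both groups.

the Platform team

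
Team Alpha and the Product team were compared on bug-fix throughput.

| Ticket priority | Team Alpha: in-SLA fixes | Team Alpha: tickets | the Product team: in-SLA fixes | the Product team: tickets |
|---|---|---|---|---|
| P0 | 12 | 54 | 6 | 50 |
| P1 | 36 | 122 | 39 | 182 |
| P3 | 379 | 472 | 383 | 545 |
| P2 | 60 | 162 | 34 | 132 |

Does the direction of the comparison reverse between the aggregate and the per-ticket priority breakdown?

No

P0: Team Alpha 12/54 = 22.2%, the Product team 6/50 = 12.0% → Team Alpha
P1: Team Alpha 36/122 = 29.5%, the Product team 39/182 = 21.4% → Team Alpha
P3: Team Alpha 379/472 = 80.3%, the Product team 383/545 = 70.3% → Team Alpha
P2: Team Alpha 60/162 = 37.0%, the Product team 34/132 = 25.8% → Team Alpha
Overall: Team Alpha 487/810 = 60.1%, the Product team 462/909 = 50.8% → Team Alpha
Team Alpha wins overall and in every ticket group — no reversal.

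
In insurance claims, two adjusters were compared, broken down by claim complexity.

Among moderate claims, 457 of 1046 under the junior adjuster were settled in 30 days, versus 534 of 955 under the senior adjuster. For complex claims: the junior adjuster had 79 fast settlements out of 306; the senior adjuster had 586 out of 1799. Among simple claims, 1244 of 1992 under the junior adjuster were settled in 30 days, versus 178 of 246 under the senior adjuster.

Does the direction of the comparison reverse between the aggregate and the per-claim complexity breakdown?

Yes

Moderate: the junior adjuster 457/1046 = 43.7%, the senior adjuster 534/955 = 55.9% → the senior adjuster
Complex: the junior adjuster 79/306 = 25.8%, the senior adjuster 586/1799 = 32.6% → the senior adjuster
Simple: the junior adjuster 1244/1992 = 62.4%, the senior adjuster 178/246 = 72.4% → the senior adjuster
Overall: the junior adjuster 1780/3344 = 53.2%, the senior adjuster 1298/3000 = 43.3% → the junior adjuster
The senior adjuster wins each claim group but the junior adjuster wins overall — the comparison reverses. The senior adjuster's claims skew toward complex, which has a lower base rate.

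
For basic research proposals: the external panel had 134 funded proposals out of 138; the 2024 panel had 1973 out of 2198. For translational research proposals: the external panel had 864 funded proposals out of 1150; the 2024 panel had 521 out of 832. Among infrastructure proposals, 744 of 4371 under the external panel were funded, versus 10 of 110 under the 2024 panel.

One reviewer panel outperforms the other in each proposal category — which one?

Basic research: the external panel 134/138 = 97.1%, the 2024 panel 1973/2198 = 89.8% → the external panel
Translational research: the external panel 864/1150 = 75.1%, the 2024 panel 521/832 = 62.6% → the external panel
Infrastructure: the external panel 744/4371 = 17.0%, the 2024 panel 10/110 = 9.1% → the external panel
The external panel has the higher rate in all 3 groups.

the external panel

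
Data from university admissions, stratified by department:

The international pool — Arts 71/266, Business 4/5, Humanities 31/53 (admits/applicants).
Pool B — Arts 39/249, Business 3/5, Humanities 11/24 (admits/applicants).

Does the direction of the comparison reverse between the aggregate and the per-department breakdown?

Arts: the international pool 71/266 = 26.7%, Pool B 39/249 = 15.7% → the international pool
Business: the international pool 4/5 = 80.0%, Pool B 3/5 = 60.0% → the international pool
Humanities: the international pool 31/53 = 58.5%, Pool B 11/24 = 45.8% → the international pool
Overall: the international pool 106/324 = 32.7%, Pool B 53/278 = 19.1% → the international pool
The international pool wins overall and in every department group — no reversal.

No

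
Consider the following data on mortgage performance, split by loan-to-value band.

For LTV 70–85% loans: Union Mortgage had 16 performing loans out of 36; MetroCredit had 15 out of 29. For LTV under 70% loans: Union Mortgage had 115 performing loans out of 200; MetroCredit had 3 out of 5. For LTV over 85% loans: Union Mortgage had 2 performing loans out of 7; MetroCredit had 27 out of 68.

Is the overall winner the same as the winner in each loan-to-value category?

LTV 70–85%: Union Mortgage 16/36 = 44.4%, MetroCredit 15/29 = 51.7% → MetroCredit
LTV under 70%: Union Mortgage 115/200 = 57.5%, MetroCredit 3/5 = 60.0% → MetroCredit
LTV over 85%: Union Mortgage 2/7 = 28.6%, MetroCredit 27/68 = 39.7% → MetroCredit
Overall: Union Mortgage 133/243 = 54.7%, MetroCredit 45/102 = 44.1% → Union Mortgage
MetroCredit wins each loan-to-value group but Union Mortgage wins overall — the comparison reverses. MetroCredit's loans skew toward LTV over 85%, which has a lower base rate.

No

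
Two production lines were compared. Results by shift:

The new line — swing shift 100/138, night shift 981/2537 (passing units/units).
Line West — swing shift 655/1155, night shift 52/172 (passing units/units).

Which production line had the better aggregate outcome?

Swing shift: the new line 100/138 = 72.5%, Line West 655/1155 = 56.7% → the new line
Night shift: the new line 981/2537 = 38.7%, Line West 52/172 = 30.2% → the new line
Overall: the new line 1081/2675 = 40.4%, Line West 707/1327 = 53.3% → Line West
(The new line wins every shift group but Line West wins overall — the new line's units skew toward the low-rate night shift group.)

Line West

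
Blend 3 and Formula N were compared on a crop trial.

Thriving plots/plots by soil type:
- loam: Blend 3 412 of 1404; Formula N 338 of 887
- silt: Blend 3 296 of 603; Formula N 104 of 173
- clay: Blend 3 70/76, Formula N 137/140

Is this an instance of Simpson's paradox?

No

Loam: Blend 3 412/1404 = 29.3%, Formula N 338/887 = 38.1% → Formula N
Silt: Blend 3 296/603 = 49.1%, Formula N 104/173 = 60.1% → Formula N
Clay: Blend 3 70/76 = 92.1%, Formula N 137/140 = 97.9% → Formula N
Overall: Blend 3 778/2083 = 37.3%, Formula N 579/1200 = 48.2% → Formula N
Formula N wins overall and in every soil group — no reversal.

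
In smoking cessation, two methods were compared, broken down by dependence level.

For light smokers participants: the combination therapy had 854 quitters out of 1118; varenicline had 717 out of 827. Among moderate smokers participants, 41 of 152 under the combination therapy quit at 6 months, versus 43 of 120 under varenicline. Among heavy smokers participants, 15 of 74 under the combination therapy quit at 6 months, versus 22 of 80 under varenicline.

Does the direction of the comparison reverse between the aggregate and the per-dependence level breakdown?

No

Light smokers: the combination therapy 854/1118 = 76.4%, varenicline 717/827 = 86.7% → varenicline
Moderate smokers: the combination therapy 41/152 = 27.0%, varenicline 43/120 = 35.8% → varenicline
Heavy smokers: the combination therapy 15/74 = 20.3%, varenicline 22/80 = 27.5% → varenicline
Overall: the combination therapy 910/1344 = 67.7%, varenicline 782/1027 = 76.1% → varenicline
Varenicline wins overall and in every dependence group — no reversal.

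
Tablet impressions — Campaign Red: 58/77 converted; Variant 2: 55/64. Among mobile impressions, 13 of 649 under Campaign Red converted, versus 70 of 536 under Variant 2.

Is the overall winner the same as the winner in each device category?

Yes

Tablet: Campaign Red 58/77 = 75.3%, Variant 2 55/64 = 85.9% → Variant 2
Mobile: Campaign Red 13/649 = 2.0%, Variant 2 70/536 = 13.1% → Variant 2
Overall: Campaign Red 71/726 = 9.8%, Variant 2 125/600 = 20.8% → Variant 2
Variant 2 wins overall and in every device group — no reversal.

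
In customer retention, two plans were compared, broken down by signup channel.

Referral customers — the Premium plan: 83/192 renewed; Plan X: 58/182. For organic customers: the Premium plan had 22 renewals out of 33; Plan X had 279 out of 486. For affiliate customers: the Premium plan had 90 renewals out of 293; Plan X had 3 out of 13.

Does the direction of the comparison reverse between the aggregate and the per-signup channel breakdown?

Yes

Referral: the Premium plan 83/192 = 43.2%, Plan X 58/182 = 31.9% → the Premium plan
Organic: the Premium plan 22/33 = 66.7%, Plan X 279/486 = 57.4% → the Premium plan
Affiliate: the Premium plan 90/293 = 30.7%, Plan X 3/13 = 23.1% → the Premium plan
Overall: the Premium plan 195/518 = 37.6%, Plan X 340/681 = 49.9% → Plan X
The Premium plan wins each signup group but Plan X wins overall — the comparison reverses. The Premium plan's customers skew toward affiliate, which has a lower base rate.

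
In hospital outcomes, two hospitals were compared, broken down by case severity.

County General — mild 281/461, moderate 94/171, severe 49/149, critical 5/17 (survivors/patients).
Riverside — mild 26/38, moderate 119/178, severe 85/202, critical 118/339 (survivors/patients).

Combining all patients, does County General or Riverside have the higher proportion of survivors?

Mild: County General 281/461 = 61.0%, Riverside 26/38 = 68.4% → Riverside
Moderate: County General 94/171 = 55.0%, Riverside 119/178 = 66.9% → Riverside
Severe: County General 49/149 = 32.9%, Riverside 85/202 = 42.1% → Riverside
Critical: County General 5/17 = 29.4%, Riverside 118/339 = 34.8% → Riverside
Overall: County General 429/798 = 53.8%, Riverside 348/757 = 46.0% → County General
(Riverside wins every case group but County General wins overall — Riverside's patients skew toward the low-rate critical group.)

County General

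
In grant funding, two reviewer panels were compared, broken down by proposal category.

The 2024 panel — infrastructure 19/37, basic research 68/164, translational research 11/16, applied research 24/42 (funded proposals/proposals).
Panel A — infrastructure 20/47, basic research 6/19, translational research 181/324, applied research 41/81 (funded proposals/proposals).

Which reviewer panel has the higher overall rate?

Infrastructure: the 2024 panel 19/37 = 51.4%, Panel A 20/47 = 42.6% → the 2024 panel
Basic research: the 2024 panel 68/164 = 41.5%, Panel A 6/19 = 31.6% → the 2024 panel
Translational research: the 2024 panel 11/16 = 68.8%, Panel A 181/324 = 55.9% → the 2024 panel
Applied research: the 2024 panel 24/42 = 57.1%, Panel A 41/81 = 50.6% → the 2024 panel
Overall: the 2024 panel 122/259 = 47.1%, Panel A 248/471 = 52.7% → Panel A
(The 2024 panel wins every proposal group but Panel A wins overall — the 2024 panel's proposals skew toward the low-rate basic research group.)

Panel A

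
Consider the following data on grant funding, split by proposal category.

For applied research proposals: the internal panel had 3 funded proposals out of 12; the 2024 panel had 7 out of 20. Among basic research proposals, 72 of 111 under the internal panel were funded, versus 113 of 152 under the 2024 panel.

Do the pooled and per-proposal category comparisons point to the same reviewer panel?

Applied research: the internal panel 3/12 = 25.0%, the 2024 panel 7/20 = 35.0% → the 2024 panel
Basic research: the internal panel 72/111 = 64.9%, the 2024 panel 113/152 = 74.3% → the 2024 panel
Overall: the internal panel 75/123 = 61.0%, the 2024 panel 120/172 = 69.8% → the 2024 panel
The 2024 panel wins overall and in every proposal group — no reversal.

Yes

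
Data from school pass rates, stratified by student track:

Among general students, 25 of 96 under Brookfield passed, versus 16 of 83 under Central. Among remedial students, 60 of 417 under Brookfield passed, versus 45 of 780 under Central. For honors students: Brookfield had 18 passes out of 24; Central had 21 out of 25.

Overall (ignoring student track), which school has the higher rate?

General: Brookfield 25/96 = 26.0%, Central 16/83 = 19.3% → Brookfield
Remedial: Brookfield 60/417 = 14.4%, Central 45/780 = 5.8% → Brookfield
Honors: Brookfield 18/24 = 75.0%, Central 21/25 = 84.0% → Central
Overall: Brookfield 103/537 = 19.2%, Central 82/888 = 9.2% → Brookfield
(Neither sweeps every student group, but Brookfield has the higher pooled rate.)

Brookfield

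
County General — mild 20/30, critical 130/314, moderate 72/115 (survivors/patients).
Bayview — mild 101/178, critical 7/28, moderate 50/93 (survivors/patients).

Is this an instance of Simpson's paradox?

Yes

Mild: County General 20/30 = 66.7%, Bayview 101/178 = 56.7% → County General
Critical: County General 130/314 = 41.4%, Bayview 7/28 = 25.0% → County General
Moderate: County General 72/115 = 62.6%, Bayview 50/93 = 53.8% → County General
Overall: County General 222/459 = 48.4%, Bayview 158/299 = 52.8% → Bayview
County General wins each case group but Bayview wins overall — the comparison reverses. County General's patients skew toward critical, which has a lower base rate.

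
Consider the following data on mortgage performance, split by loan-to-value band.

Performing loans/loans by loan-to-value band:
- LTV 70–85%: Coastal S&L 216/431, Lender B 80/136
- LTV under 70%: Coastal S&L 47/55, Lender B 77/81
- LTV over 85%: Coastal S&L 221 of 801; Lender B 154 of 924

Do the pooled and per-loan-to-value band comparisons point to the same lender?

No

LTV 70–85%: Coastal S&L 216/431 = 50.1%, Lender B 80/136 = 58.8% → Lender B
LTV under 70%: Coastal S&L 47/55 = 85.5%, Lender B 77/81 = 95.1% → Lender B
LTV over 85%: Coastal S&L 221/801 = 27.6%, Lender B 154/924 = 16.7% → Coastal S&L
Overall: Coastal S&L 484/1287 = 37.6%, Lender B 311/1141 = 27.3% → Coastal S&L
Neither sweeps: Coastal S&L wins 1 of 3 groups, Lender B wins 2. Coastal S&L wins overall but not every group — no Simpson reversal.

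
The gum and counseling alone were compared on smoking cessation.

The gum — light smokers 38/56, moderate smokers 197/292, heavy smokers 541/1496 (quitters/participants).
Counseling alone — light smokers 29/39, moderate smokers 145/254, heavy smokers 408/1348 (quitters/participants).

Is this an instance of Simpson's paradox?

Light smokers: the gum 38/56 = 67.9%, counseling alone 29/39 = 74.4% → counseling alone
Moderate smokers: the gum 197/292 = 67.5%, counseling alone 145/254 = 57.1% → the gum
Heavy smokers: the gum 541/1496 = 36.2%, counseling alone 408/1348 = 30.3% → the gum
Overall: the gum 776/1844 = 42.1%, counseling alone 582/1641 = 35.5% → the gum
Neither sweeps: the gum wins 2 of 3 groups, counseling alone wins 1. The gum wins overall but not every group — no Simpson reversal.

No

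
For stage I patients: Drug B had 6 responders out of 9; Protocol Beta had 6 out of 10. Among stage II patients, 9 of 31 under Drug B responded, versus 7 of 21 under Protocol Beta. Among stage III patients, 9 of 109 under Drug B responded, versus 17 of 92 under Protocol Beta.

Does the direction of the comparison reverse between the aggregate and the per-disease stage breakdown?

Stage I: Drug B 6/9 = 66.7%, Protocol Beta 6/10 = 60.0% → Drug B
Stage II: Drug B 9/31 = 29.0%, Protocol Beta 7/21 = 33.3% → Protocol Beta
Stage III: Drug B 9/109 = 8.3%, Protocol Beta 17/92 = 18.5% → Protocol Beta
Overall: Drug B 24/149 = 16.1%, Protocol Beta 30/123 = 24.4% → Protocol Beta
Neither sweeps: Drug B wins 1 of 3 groups, Protocol Beta wins 2. Protocol Beta wins overall but not every group — no Simpson reversal.

No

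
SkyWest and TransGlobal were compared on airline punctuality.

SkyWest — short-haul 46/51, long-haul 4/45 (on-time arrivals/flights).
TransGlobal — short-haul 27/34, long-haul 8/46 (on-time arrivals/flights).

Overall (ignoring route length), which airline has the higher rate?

SkyWest

Short-haul: SkyWest 46/51 = 90.2%, TransGlobal 27/34 = 79.4% → SkyWest
Long-haul: SkyWest 4/45 = 8.9%, TransGlobal 8/46 = 17.4% → TransGlobal
Overall: SkyWest 50/96 = 52.1%, TransGlobal 35/80 = 43.8% → SkyWest
(Neither sweeps every route group, but SkyWest has the higher pooled rate.)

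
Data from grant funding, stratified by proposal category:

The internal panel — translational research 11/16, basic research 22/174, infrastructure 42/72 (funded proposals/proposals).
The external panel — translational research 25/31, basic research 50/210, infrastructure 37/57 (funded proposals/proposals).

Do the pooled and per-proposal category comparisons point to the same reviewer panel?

Yes

Translational research: the internal panel 11/16 = 68.8%, the external panel 25/31 = 80.6% → the external panel
Basic research: the internal panel 22/174 = 12.6%, the external panel 50/210 = 23.8% → the external panel
Infrastructure: the internal panel 42/72 = 58.3%, the external panel 37/57 = 64.9% → the external panel
Overall: the internal panel 75/262 = 28.6%, the external panel 112/298 = 37.6% → the external panel
The external panel wins overall and in every proposal group — no reversal.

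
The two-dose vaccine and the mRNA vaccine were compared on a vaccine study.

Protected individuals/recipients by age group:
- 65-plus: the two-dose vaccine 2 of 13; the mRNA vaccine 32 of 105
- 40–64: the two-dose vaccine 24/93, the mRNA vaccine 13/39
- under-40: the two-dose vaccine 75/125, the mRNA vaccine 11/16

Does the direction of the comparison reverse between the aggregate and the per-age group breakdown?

Yes

65-plus: the two-dose vaccine 2/13 = 15.4%, the mRNA vaccine 32/105 = 30.5% → the mRNA vaccine
40–64: the two-dose vaccine 24/93 = 25.8%, the mRNA vaccine 13/39 = 33.3% → the mRNA vaccine
Under-40: the two-dose vaccine 75/125 = 60.0%, the mRNA vaccine 11/16 = 68.8% → the mRNA vaccine
Overall: the two-dose vaccine 101/231 = 43.7%, the mRNA vaccine 56/160 = 35.0% → the two-dose vaccine
The mRNA vaccine wins each age group but the two-dose vaccine wins overall — the comparison reverses. The mRNA vaccine's recipients skew toward 65-plus, which has a lower base rate.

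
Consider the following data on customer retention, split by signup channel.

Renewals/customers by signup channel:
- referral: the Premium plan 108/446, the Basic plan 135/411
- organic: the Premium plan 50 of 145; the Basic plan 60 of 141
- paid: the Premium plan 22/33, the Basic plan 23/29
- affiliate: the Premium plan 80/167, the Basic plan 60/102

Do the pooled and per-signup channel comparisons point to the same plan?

Referral: the Premium plan 108/446 = 24.2%, the Basic plan 135/411 = 32.8% → the Basic plan
Organic: the Premium plan 50/145 = 34.5%, the Basic plan 60/141 = 42.6% → the Basic plan
Paid: the Premium plan 22/33 = 66.7%, the Basic plan 23/29 = 79.3% → the Basic plan
Affiliate: the Premium plan 80/167 = 47.9%, the Basic plan 60/102 = 58.8% → the Basic plan
Overall: the Premium plan 260/791 = 32.9%, the Basic plan 278/683 = 40.7% → the Basic plan
The Basic plan wins overall and in every signup group — no reversal.

Yes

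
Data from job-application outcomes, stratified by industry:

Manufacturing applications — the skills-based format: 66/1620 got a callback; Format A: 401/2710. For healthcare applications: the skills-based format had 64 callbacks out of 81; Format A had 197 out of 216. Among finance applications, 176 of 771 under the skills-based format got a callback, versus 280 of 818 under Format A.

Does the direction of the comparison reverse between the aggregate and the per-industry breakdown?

Manufacturing: the skills-based format 66/1620 = 4.1%, Format A 401/2710 = 14.8% → Format A
Healthcare: the skills-based format 64/81 = 79.0%, Format A 197/216 = 91.2% → Format A
Finance: the skills-based format 176/771 = 22.8%, Format A 280/818 = 34.2% → Format A
Overall: the skills-based format 306/2472 = 12.4%, Format A 878/3744 = 23.5% → Format A
Format A wins overall and in every industry group — no reversal.

No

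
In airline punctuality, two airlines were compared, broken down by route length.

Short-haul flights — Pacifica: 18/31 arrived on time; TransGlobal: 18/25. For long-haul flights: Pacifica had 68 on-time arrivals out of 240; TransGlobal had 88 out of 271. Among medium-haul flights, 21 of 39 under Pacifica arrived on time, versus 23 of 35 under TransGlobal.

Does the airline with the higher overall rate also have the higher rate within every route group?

Short-haul: Pacifica 18/31 = 58.1%, TransGlobal 18/25 = 72.0% → TransGlobal
Long-haul: Pacifica 68/240 = 28.3%, TransGlobal 88/271 = 32.5% → TransGlobal
Medium-haul: Pacifica 21/39 = 53.8%, TransGlobal 23/35 = 65.7% → TransGlobal
Overall: Pacifica 107/310 = 34.5%, TransGlobal 129/331 = 39.0% → TransGlobal
TransGlobal wins overall and in every route group — no reversal.

Yes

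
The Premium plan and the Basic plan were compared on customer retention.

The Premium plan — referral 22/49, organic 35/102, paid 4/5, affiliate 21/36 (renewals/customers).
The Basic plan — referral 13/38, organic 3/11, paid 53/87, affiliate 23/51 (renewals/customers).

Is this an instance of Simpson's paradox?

Referral: the Premium plan 22/49 = 44.9%, the Basic plan 13/38 = 34.2% → the Premium plan
Organic: the Premium plan 35/102 = 34.3%, the Basic plan 3/11 = 27.3% → the Premium plan
Paid: the Premium plan 4/5 = 80.0%, the Basic plan 53/87 = 60.9% → the Premium plan
Affiliate: the Premium plan 21/36 = 58.3%, the Basic plan 23/51 = 45.1% → the Premium plan
Overall: the Premium plan 82/192 = 42.7%, the Basic plan 92/187 = 49.2% → the Basic plan
The Premium plan wins each signup group but the Basic plan wins overall — the comparison reverses. The Premium plan's customers skew toward organic, which has a lower base rate.

Yes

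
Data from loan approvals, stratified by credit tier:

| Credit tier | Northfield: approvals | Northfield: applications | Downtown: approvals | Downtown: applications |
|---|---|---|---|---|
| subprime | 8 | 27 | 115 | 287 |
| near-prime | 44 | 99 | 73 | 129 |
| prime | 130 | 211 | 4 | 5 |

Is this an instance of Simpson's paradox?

Subprime: Northfield 8/27 = 29.6%, Downtown 115/287 = 40.1% → Downtown
Near-prime: Northfield 44/99 = 44.4%, Downtown 73/129 = 56.6% → Downtown
Prime: Northfield 130/211 = 61.6%, Downtown 4/5 = 80.0% → Downtown
Overall: Northfield 182/337 = 54.0%, Downtown 192/421 = 45.6% → Northfield
Downtown wins each credit group but Northfield wins overall — the comparison reverses. Downtown's applications skew toward subprime, which has a lower base rate.

Yes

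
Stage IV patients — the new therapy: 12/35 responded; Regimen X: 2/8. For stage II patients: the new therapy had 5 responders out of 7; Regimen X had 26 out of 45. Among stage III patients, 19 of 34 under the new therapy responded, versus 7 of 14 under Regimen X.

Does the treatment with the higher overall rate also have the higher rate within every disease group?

Stage IV: the new therapy 12/35 = 34.3%, Regimen X 2/8 = 25.0% → the new therapy
Stage II: the new therapy 5/7 = 71.4%, Regimen X 26/45 = 57.8% → the new therapy
Stage III: the new therapy 19/34 = 55.9%, Regimen X 7/14 = 50.0% → the new therapy
Overall: the new therapy 36/76 = 47.4%, Regimen X 35/67 = 52.2% → Regimen X
The new therapy wins each disease group but Regimen X wins overall — the comparison reverses. The new therapy's patients skew toward stage IV, which has a lower base rate.

No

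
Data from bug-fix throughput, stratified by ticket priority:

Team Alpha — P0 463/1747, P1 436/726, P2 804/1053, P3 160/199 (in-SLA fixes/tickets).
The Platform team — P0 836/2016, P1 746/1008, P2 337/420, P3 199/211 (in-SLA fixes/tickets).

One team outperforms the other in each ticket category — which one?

the Platform team

P0: Team Alpha 463/1747 = 26.5%, the Platform team 836/2016 = 41.5% → the Platform team
P1: Team Alpha 436/726 = 60.1%, the Platform team 746/1008 = 74.0% → the Platform team
P2: Team Alpha 804/1053 = 76.4%, the Platform team 337/420 = 80.2% → the Platform team
P3: Team Alpha 160/199 = 80.4%, the Platform team 199/211 = 94.3% → the Platform team
The Platform team has the higher rate in all 4 groups.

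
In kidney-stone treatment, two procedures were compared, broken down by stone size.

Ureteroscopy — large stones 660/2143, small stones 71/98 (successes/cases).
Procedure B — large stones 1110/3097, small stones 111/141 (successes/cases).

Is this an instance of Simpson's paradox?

No

Large stones: ureteroscopy 660/2143 = 30.8%, Procedure B 1110/3097 = 35.8% → Procedure B
Small stones: ureteroscopy 71/98 = 72.4%, Procedure B 111/141 = 78.7% → Procedure B
Overall: ureteroscopy 731/2241 = 32.6%, Procedure B 1221/3238 = 37.7% → Procedure B
Procedure B wins overall and in every stone group — no reversal.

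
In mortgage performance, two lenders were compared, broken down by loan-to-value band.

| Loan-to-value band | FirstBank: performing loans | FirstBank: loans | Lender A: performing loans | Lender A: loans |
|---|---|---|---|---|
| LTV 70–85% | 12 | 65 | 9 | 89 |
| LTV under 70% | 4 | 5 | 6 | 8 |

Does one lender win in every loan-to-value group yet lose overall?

LTV 70–85%: FirstBank 12/65 = 18.5%, Lender A 9/89 = 10.1% → FirstBank
LTV under 70%: FirstBank 4/5 = 80.0%, Lender A 6/8 = 75.0% → FirstBank
Overall: FirstBank 16/70 = 22.9%, Lender A 15/97 = 15.5% → FirstBank
FirstBank wins overall and in every loan-to-value group — no reversal.

No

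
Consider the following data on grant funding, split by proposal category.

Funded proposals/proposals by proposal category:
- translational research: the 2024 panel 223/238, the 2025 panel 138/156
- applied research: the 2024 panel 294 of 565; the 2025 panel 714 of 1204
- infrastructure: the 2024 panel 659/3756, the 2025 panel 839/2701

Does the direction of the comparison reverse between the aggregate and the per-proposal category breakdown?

Translational research: the 2024 panel 223/238 = 93.7%, the 2025 panel 138/156 = 88.5% → the 2024 panel
Applied research: the 2024 panel 294/565 = 52.0%, the 2025 panel 714/1204 = 59.3% → the 2025 panel
Infrastructure: the 2024 panel 659/3756 = 17.5%, the 2025 panel 839/2701 = 31.1% → the 2025 panel
Overall: the 2024 panel 1176/4559 = 25.8%, the 2025 panel 1691/4061 = 41.6% → the 2025 panel
Neither sweeps: the 2024 panel wins 1 of 3 groups, the 2025 panel wins 2. The 2025 panel wins overall but not every group — no Simpson reversal.

No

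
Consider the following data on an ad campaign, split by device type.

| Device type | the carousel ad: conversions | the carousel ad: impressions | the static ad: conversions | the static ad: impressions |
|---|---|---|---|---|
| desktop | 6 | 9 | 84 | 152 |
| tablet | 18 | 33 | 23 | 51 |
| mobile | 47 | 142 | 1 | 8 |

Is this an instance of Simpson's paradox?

Desktop: the carousel ad 6/9 = 66.7%, the static ad 84/152 = 55.3% → the carousel ad
Tablet: the carousel ad 18/33 = 54.5%, the static ad 23/51 = 45.1% → the carousel ad
Mobile: the carousel ad 47/142 = 33.1%, the static ad 1/8 = 12.5% → the carousel ad
Overall: the carousel ad 71/184 = 38.6%, the static ad 108/211 = 51.2% → the static ad
The carousel ad wins each device group but the static ad wins overall — the comparison reverses. The carousel ad's impressions skew toward mobile, which has a lower base rate.

Yes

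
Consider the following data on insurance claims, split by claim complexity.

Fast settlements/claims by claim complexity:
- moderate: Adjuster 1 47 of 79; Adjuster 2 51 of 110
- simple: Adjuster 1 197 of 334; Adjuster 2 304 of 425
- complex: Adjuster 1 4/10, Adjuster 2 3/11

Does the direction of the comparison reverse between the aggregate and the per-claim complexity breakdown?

Moderate: Adjuster 1 47/79 = 59.5%, Adjuster 2 51/110 = 46.4% → Adjuster 1
Simple: Adjuster 1 197/334 = 59.0%, Adjuster 2 304/425 = 71.5% → Adjuster 2
Complex: Adjuster 1 4/10 = 40.0%, Adjuster 2 3/11 = 27.3% → Adjuster 1
Overall: Adjuster 1 248/423 = 58.6%, Adjuster 2 358/546 = 65.6% → Adjuster 2
Neither sweeps: Adjuster 1 wins 2 of 3 groups, Adjuster 2 wins 1. Adjuster 2 wins overall but not every group — no Simpson reversal.

No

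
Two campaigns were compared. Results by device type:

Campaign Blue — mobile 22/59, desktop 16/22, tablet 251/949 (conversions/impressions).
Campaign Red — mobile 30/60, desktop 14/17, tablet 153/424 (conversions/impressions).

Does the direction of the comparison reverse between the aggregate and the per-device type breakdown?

No

Mobile: Campaign Blue 22/59 = 37.3%, Campaign Red 30/60 = 50.0% → Campaign Red
Desktop: Campaign Blue 16/22 = 72.7%, Campaign Red 14/17 = 82.4% → Campaign Red
Tablet: Campaign Blue 251/949 = 26.4%, Campaign Red 153/424 = 36.1% → Campaign Red
Overall: Campaign Blue 289/1030 = 28.1%, Campaign Red 197/501 = 39.3% → Campaign Red
Campaign Red wins overall and in every device group — no reversal.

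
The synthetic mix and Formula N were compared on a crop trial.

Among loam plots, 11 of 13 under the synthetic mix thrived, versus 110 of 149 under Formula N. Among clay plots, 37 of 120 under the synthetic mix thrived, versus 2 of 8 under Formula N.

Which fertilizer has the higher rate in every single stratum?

the synthetic mix

Loam: the synthetic mix 11/13 = 84.6%, Formula N 110/149 = 73.8% → the synthetic mix
Clay: the synthetic mix 37/120 = 30.8%, Formula N 2/8 = 25.0% → the synthetic mix
The synthetic mix has the higher rate in both groups.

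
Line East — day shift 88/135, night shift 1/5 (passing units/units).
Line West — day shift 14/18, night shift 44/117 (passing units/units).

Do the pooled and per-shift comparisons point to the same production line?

Day shift: Line East 88/135 = 65.2%, Line West 14/18 = 77.8% → Line West
Night shift: Line East 1/5 = 20.0%, Line West 44/117 = 37.6% → Line West
Overall: Line East 89/140 = 63.6%, Line West 58/135 = 43.0% → Line East
Line West wins each shift group but Line East wins overall — the comparison reverses. Line West's units skew toward night shift, which has a lower base rate.

No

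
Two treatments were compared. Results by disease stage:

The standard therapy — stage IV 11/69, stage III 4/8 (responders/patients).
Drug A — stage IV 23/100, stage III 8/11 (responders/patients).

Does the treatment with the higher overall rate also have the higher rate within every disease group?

Yes

Stage IV: the standard therapy 11/69 = 15.9%, Drug A 23/100 = 23.0% → Drug A
Stage III: the standard therapy 4/8 = 50.0%, Drug A 8/11 = 72.7% → Drug A
Overall: the standard therapy 15/77 = 19.5%, Drug A 31/111 = 27.9% → Drug A
Drug A wins overall and in every disease group — no reversal.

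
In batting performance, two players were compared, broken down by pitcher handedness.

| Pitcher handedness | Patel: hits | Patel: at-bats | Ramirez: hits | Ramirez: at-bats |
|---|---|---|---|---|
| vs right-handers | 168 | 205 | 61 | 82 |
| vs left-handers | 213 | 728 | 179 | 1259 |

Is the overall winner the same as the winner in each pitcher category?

Vs right-handers: Patel 168/205 = 82.0%, Ramirez 61/82 = 74.4% → Patel
Vs left-handers: Patel 213/728 = 29.3%, Ramirez 179/1259 = 14.2% → Patel
Overall: Patel 381/933 = 40.8%, Ramirez 240/1341 = 17.9% → Patel
Patel wins overall and in every pitcher group — no reversal.

Yes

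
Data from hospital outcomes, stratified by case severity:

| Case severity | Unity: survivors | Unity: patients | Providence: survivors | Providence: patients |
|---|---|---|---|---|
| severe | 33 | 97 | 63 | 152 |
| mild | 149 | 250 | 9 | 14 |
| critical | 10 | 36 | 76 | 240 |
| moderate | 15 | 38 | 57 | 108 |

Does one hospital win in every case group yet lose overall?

Severe: Unity 33/97 = 34.0%, Providence 63/152 = 41.4% → Providence
Mild: Unity 149/250 = 59.6%, Providence 9/14 = 64.3% → Providence
Critical: Unity 10/36 = 27.8%, Providence 76/240 = 31.7% → Providence
Moderate: Unity 15/38 = 39.5%, Providence 57/108 = 52.8% → Providence
Overall: Unity 207/421 = 49.2%, Providence 205/514 = 39.9% → Unity
Providence wins each case group but Unity wins overall — the comparison reverses. Providence's patients skew toward critical, which has a lower base rate.

Yes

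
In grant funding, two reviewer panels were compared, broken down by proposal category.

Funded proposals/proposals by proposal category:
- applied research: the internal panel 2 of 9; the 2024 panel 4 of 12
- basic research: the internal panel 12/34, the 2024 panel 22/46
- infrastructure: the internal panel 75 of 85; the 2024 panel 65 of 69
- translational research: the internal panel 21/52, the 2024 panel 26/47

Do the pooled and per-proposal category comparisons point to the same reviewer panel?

Yes

Applied research: the internal panel 2/9 = 22.2%, the 2024 panel 4/12 = 33.3% → the 2024 panel
Basic research: the internal panel 12/34 = 35.3%, the 2024 panel 22/46 = 47.8% → the 2024 panel
Infrastructure: the internal panel 75/85 = 88.2%, the 2024 panel 65/69 = 94.2% → the 2024 panel
Translational research: the internal panel 21/52 = 40.4%, the 2024 panel 26/47 = 55.3% → the 2024 panel
Overall: the internal panel 110/180 = 61.1%, the 2024 panel 117/174 = 67.2% → the 2024 panel
The 2024 panel wins overall and in every proposal group — no reversal.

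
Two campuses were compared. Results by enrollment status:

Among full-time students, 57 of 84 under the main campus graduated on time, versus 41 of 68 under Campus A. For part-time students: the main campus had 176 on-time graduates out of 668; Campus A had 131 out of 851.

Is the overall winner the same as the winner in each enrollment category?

Full-time: the main campus 57/84 = 67.9%, Campus A 41/68 = 60.3% → the main campus
Part-time: the main campus 176/668 = 26.3%, Campus A 131/851 = 15.4% → the main campus
Overall: the main campus 233/752 = 31.0%, Campus A 172/919 = 18.7% → the main campus
The main campus wins overall and in every enrollment group — no reversal.

Yes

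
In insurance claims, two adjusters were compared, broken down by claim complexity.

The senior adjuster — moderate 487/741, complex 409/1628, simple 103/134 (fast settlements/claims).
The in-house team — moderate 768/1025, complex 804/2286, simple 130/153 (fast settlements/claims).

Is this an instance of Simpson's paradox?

Moderate: the senior adjuster 487/741 = 65.7%, the in-house team 768/1025 = 74.9% → the in-house team
Complex: the senior adjuster 409/1628 = 25.1%, the in-house team 804/2286 = 35.2% → the in-house team
Simple: the senior adjuster 103/134 = 76.9%, the in-house team 130/153 = 85.0% → the in-house team
Overall: the senior adjuster 999/2503 = 39.9%, the in-house team 1702/3464 = 49.1% → the in-house team
The in-house team wins overall and in every claim group — no reversal.

No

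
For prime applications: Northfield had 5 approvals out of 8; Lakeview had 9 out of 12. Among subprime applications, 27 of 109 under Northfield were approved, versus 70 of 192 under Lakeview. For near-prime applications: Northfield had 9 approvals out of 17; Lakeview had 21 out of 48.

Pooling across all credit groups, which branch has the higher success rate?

Prime: Northfield 5/8 = 62.5%, Lakeview 9/12 = 75.0% → Lakeview
Subprime: Northfield 27/109 = 24.8%, Lakeview 70/192 = 36.5% → Lakeview
Near-prime: Northfield 9/17 = 52.9%, Lakeview 21/48 = 43.8% → Northfield
Overall: Northfield 41/134 = 30.6%, Lakeview 100/252 = 39.7% → Lakeview
(Neither sweeps every credit group, but Lakeview has the higher pooled rate.)

Lakeview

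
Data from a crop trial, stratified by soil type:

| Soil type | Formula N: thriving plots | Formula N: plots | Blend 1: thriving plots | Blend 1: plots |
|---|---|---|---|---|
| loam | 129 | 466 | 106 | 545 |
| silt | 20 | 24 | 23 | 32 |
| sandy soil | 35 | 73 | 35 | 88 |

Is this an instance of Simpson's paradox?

Loam: Formula N 129/466 = 27.7%, Blend 1 106/545 = 19.4% → Formula N
Silt: Formula N 20/24 = 83.3%, Blend 1 23/32 = 71.9% → Formula N
Sandy soil: Formula N 35/73 = 47.9%, Blend 1 35/88 = 39.8% → Formula N
Overall: Formula N 184/563 = 32.7%, Blend 1 164/665 = 24.7% → Formula N
Formula N wins overall and in every soil group — no reversal.

No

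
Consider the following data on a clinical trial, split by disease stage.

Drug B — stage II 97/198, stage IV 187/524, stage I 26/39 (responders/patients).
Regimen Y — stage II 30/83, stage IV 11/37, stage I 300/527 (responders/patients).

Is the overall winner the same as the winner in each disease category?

No

Stage II: Drug B 97/198 = 49.0%, Regimen Y 30/83 = 36.1% → Drug B
Stage IV: Drug B 187/524 = 35.7%, Regimen Y 11/37 = 29.7% → Drug B
Stage I: Drug B 26/39 = 66.7%, Regimen Y 300/527 = 56.9% → Drug B
Overall: Drug B 310/761 = 40.7%, Regimen Y 341/647 = 52.7% → Regimen Y
Drug B wins each disease group but Regimen Y wins overall — the comparison reverses. Drug B's patients skew toward stage IV, which has a lower base rate.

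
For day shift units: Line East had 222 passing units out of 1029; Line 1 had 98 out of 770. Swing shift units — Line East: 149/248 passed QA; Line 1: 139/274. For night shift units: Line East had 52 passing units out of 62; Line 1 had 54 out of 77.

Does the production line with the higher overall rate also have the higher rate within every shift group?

Yes

Day shift: Line East 222/1029 = 21.6%, Line 1 98/770 = 12.7% → Line East
Swing shift: Line East 149/248 = 60.1%, Line 1 139/274 = 50.7% → Line East
Night shift: Line East 52/62 = 83.9%, Line 1 54/77 = 70.1% → Line East
Overall: Line East 423/1339 = 31.6%, Line 1 291/1121 = 26.0% → Line East
Line East wins overall and in every shift group — no reversal.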